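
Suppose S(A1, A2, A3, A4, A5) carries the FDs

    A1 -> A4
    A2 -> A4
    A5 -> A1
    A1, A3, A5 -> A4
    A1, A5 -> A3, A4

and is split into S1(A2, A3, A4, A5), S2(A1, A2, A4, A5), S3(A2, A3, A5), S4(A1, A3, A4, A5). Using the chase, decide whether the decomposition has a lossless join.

Chase test. Columns are A1, A2, A3, A4, A5; row i has aⱼ where attribute j ∈ Si, else bᵢⱼ.
Initial tableau (one row per fragment):
  row 1: b11 a2 a3 a4 a5
  row 2: a1 a2 b23 a4 a5
  row 3: b31 a2 a3 b34 a5
  row 4: a1 b42 a3 a4 a5
Rows 1 and 3 agree on A2; apply A2→A4 and equate their A4 entries.
Rows 1 and 2 agree on A5; apply A5→A1 and equate their A1 entries.
Rows 1 and 3 agree on A5; apply A5→A1 and equate their A1 entries.
Rows 1 and 2 agree on A1, A5; apply A1, A5→A3, A4 and equate their A3, A4 entries.
Row 1 is now all distinguished symbols — the join is lossless.

Yes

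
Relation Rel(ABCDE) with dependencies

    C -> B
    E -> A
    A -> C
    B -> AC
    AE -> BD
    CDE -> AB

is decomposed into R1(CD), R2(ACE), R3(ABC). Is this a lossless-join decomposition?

Chase test. Columns are ABCDE; row i has aⱼ where attribute j ∈ Ri, else bᵢⱼ.
Initial tableau (one row per fragment):
  row 1: b11 b12 a3 a4 b15
  row 2: a1 b22 a3 b24 a5
  row 3: a1 a2 a3 b34 b35
Rows 1 and 2 agree on C; apply C→B and equate their B entries.
Rows 1 and 3 agree on C; apply C→B and equate their B entries.
Rows 1 and 2 agree on B; apply B→AC and equate their AC entries.
No row becomes fully distinguished — the join is lossy.

No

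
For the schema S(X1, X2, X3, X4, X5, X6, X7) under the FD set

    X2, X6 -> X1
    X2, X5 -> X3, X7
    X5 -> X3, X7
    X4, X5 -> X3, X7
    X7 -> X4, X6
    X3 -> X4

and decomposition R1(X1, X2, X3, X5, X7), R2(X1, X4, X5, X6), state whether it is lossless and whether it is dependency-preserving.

Lossless test: (X1, X5)⁺ = {X1, X3, X4, X5, X6, X7}, which contains all of one fragment — lossless.
Dependency preservation: the restricted closure of {X2, X6} across the fragments never reaches {X1}, so X2, X6 → X1 cannot be enforced without a join — not preserved.

lossless but not dependency-preserving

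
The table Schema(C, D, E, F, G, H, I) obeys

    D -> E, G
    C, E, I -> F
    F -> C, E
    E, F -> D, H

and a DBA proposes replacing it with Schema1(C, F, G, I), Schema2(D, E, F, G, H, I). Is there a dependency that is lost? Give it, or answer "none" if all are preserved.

Check C, E, I → F: no single fragment contains all of {C, E, F, I}, and the restricted closure of {C, E, I} across the fragments never reaches {F}.
D → E, G is preserved.
F → C, E is preserved.
E, F → D, H is preserved.

C, E, I -> F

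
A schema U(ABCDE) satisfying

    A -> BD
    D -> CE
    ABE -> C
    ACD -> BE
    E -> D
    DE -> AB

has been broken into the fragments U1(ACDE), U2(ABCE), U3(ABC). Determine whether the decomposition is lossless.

Chase test. Columns are ABCDE; row i has aⱼ where attribute j ∈ Ui, else bᵢⱼ.
Initial tableau (one row per fragment):
  row 1: a1 b12 a3 a4 a5
  row 2: a1 a2 a3 b24 a5
  row 3: a1 a2 a3 b34 b35
Rows 1 and 2 agree on A; apply A→BD and equate their BD entries.
Rows 1 and 3 agree on A; apply A→BD and equate their BD entries.
Rows 1 and 3 agree on D; apply D→CE and equate their CE entries.
Row 1 is now all distinguished symbols — the join is lossless.

Yes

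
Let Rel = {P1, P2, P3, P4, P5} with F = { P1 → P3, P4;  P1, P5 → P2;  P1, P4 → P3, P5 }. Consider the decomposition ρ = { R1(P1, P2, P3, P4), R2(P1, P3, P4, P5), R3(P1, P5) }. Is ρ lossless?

Chase test. Columns are P1, P2, P3, P4, P5; row i has aⱼ where attribute j ∈ Ri, else bᵢⱼ.
Initial tableau (one row per fragment):
  row 1: a1 a2 a3 a4 b15
  row 2: a1 b22 a3 a4 a5
  row 3: a1 b32 b33 b34 a5
Rows 1 and 3 agree on P1; apply P1→P3, P4 and equate their P3, P4 entries.
Rows 2 and 3 agree on P1, P5; apply P1, P5→P2 and equate their P2 entries.
Rows 1 and 2 agree on P1, P4; apply P1, P4→P3, P5 and equate their P3, P5 entries.
Rows 1 and 2 agree on P1, P5; apply P1, P5→P2 and equate their P2 entries.
Row 1 is now all distinguished symbols — the join is lossless.

Yes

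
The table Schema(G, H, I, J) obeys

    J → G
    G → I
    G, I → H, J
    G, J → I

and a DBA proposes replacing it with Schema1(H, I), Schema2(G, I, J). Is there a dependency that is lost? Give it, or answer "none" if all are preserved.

G, I → H, J

Check G, I → H, J: no single fragment contains all of {G, H, I, J}, and the restricted closure of {G, I} across the fragments never reaches {H, J}.
J → G is preserved.
G → I is preserved.
G, J → I is preserved.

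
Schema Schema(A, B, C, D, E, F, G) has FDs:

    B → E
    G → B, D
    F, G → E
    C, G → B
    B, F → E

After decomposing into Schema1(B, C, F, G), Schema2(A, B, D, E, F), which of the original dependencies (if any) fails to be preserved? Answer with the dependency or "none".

Check G → B, D: no single fragment contains all of {B, D, G}, and the restricted closure of {G} across the fragments never reaches {B, D}.
B → E is preserved.
F, G → E is preserved.
C, G → B is preserved.
B, F → E is preserved.

G → B, D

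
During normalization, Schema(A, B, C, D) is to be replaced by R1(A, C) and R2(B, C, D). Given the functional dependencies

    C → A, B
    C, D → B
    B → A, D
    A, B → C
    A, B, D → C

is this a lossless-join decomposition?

Common attributes: R1 ∩ R2 = {C}.
Closure of {C}: C → A, B applies, adding A, B; B → A, D applies, adding D. So (C)⁺ = {A, B, C, D}.
This closure contains every attribute of R1, so R1 ∩ R2 → R1. The join is lossless.

Yes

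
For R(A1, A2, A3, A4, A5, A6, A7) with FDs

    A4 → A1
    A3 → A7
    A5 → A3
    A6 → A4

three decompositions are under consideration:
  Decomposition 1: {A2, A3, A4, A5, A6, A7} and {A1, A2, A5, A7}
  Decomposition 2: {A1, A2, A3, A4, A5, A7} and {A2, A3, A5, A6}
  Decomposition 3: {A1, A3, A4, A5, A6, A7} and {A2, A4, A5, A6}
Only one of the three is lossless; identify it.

Decomposition 1: common = {A2, A5, A7}, closure = {A2, A3, A5, A7} → lossy.
Decomposition 2: common = {A2, A3, A5}, closure = {A2, A3, A5, A7} → lossy.
Decomposition 3: common = {A4, A5, A6}, closure = {A1, A3, A4, A5, A6, A7} → lossless.

Decomposition 3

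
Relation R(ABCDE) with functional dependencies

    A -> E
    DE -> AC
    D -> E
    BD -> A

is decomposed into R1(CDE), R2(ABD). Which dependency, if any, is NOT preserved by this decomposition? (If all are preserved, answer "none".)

Check A → E: no single fragment contains all of {AE}, and the restricted closure of {A} across the fragments never reaches {E}.
DE → AC is preserved.
D → E is preserved.
BD → A is preserved.

A -> E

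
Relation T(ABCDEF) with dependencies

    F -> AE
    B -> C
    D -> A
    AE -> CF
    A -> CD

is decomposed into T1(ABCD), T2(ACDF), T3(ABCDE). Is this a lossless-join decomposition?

Chase test. Columns are ABCDEF; row i has aⱼ where attribute j ∈ Ti, else bᵢⱼ.
Initial tableau (one row per fragment):
  row 1: a1 a2 a3 a4 b15 b16
  row 2: a1 b22 a3 a4 b25 a6
  row 3: a1 a2 a3 a4 a5 b36
No row becomes fully distinguished — the join is lossy.

No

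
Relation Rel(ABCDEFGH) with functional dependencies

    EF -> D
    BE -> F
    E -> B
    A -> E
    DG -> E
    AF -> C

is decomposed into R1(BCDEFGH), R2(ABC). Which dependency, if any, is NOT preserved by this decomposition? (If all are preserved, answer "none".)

Check A → E: no single fragment contains all of {AE}, and the restricted closure of {A} across the fragments never reaches {E}.
EF → D is preserved.
BE → F is preserved.
E → B is preserved.
DG → E is preserved.
AF → C is preserved.

A -> E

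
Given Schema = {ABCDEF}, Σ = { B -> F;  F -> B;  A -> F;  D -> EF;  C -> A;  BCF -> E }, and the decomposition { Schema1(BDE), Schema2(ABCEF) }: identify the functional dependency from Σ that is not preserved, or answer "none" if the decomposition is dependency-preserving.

B → F lies within Schema2.
F → B lies within Schema2.
A → F lies within Schema2.
D → EF: restricted closure across fragments reaches EF.
C → A lies within Schema2.
BCF → E lies within Schema2.
Every dependency is enforceable on the fragments, so the decomposition is dependency-preserving.

none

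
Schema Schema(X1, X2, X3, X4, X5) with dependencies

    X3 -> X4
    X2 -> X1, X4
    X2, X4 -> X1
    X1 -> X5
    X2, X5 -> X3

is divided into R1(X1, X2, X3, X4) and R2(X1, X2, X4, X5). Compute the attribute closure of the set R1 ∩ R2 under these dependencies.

R1 ∩ R2 = {X1, X2, X4}.
X1 → X5 applies, adding X5
X2, X5 → X3 applies, adding X3
Closure: {X1, X2, X3, X4, X5}.

X1, X2, X3, X4, X5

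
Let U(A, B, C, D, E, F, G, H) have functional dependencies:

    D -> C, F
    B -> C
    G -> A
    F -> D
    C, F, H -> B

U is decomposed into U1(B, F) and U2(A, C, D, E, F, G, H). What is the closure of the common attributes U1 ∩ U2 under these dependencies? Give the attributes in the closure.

C, D, F

U1 ∩ U2 = {F}.
F → D applies, adding D
D → C, F applies, adding C
Closure: {C, D, F}.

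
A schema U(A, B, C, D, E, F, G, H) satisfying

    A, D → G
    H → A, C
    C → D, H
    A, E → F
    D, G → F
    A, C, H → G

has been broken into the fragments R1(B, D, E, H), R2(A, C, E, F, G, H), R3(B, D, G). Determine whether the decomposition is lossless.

Yes

Chase test. Columns are A, B, C, D, E, F, G, H; row i has aⱼ where attribute j ∈ Ri, else bᵢⱼ.
Initial tableau (one row per fragment):
  row 1: b11 a2 b13 a4 a5 b16 b17 a8
  row 2: a1 b22 a3 b24 a5 a6 a7 a8
  row 3: b31 a2 b33 a4 b35 b36 a7 b38
Rows 1 and 2 agree on H; apply H→A, C and equate their A, C entries.
Rows 1 and 2 agree on C; apply C→D, H and equate their D, H entries.
Rows 1 and 2 agree on A, E; apply A, E→F and equate their F entries.
Rows 2 and 3 agree on D, G; apply D, G→F and equate their F entries.
Rows 1 and 2 agree on A, C, H; apply A, C, H→G and equate their G entries.
Row 1 is now all distinguished symbols — the join is lossless.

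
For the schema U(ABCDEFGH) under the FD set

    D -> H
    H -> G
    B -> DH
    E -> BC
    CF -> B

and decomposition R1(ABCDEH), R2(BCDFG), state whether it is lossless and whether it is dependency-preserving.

lossy and not dependency-preserving

Lossless test: (BCD)⁺ = {BCDGH}, which is a superkey of neither fragment — lossy.
Dependency preservation: the restricted closure of {H} across the fragments never reaches {G}, so H → G cannot be enforced without a join — not preserved.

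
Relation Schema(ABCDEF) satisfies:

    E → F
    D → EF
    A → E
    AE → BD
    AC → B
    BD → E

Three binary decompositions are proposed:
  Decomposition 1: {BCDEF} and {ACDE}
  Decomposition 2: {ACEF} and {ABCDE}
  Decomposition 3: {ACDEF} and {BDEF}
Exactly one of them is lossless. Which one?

Decomposition 1: common = {CDE}, closure = {CDEF} → lossy.
Decomposition 2: common = {ACE}, closure = {ABCDEF} → lossless.
Decomposition 3: common = {DEF}, closure = {DEF} → lossy.

Decomposition 2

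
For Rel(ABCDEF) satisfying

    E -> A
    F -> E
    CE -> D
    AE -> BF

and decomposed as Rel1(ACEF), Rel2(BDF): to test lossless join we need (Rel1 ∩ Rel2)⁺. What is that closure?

ABEF

Rel1 ∩ Rel2 = {F}.
F → E applies, adding E
E → A applies, adding A
AE → BF applies, adding B
Closure: {ABEF}.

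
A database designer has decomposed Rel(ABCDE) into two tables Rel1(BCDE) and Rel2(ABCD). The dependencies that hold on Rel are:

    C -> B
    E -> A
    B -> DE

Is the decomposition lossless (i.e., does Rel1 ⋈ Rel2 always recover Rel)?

Common attributes: Rel1 ∩ Rel2 = {BCD}.
Closure of {BCD}: B → DE applies, adding E; E → A applies, adding A. So (BCD)⁺ = {ABCDE}.
This closure contains every attribute of Rel1, so Rel1 ∩ Rel2 → Rel1. The join is lossless.

Yes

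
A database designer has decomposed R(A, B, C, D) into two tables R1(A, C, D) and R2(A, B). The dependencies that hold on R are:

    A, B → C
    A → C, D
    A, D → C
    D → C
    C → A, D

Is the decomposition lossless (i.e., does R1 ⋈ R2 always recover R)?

Common attributes: R1 ∩ R2 = {A}.
Closure of {A}: A → C, D applies, adding C, D. So (A)⁺ = {A, C, D}.
This closure contains every attribute of R1, so R1 ∩ R2 → R1. The join is lossless.

Yes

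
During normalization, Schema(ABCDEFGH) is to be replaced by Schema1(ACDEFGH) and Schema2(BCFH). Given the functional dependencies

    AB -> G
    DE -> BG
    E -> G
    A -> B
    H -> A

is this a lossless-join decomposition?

Yes

Common attributes: Schema1 ∩ Schema2 = {CFH}.
Closure of {CFH}: H → A applies, adding A; A → B applies, adding B; AB → G applies, adding G. So (CFH)⁺ = {ABCFGH}.
This closure contains every attribute of Schema2, so Schema1 ∩ Schema2 → Schema2. The join is lossless.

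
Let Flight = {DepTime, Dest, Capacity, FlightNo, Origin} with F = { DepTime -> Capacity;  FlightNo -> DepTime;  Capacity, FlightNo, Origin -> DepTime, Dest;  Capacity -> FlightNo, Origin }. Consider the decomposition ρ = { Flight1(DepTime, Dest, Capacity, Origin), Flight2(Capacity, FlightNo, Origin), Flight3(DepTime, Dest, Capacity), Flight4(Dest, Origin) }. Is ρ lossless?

Chase test. Columns are DepTime, Dest, Capacity, FlightNo, Origin; row i has aⱼ where attribute j ∈ Flighti, else bᵢⱼ.
Initial tableau (one row per fragment):
  row 1: a1 a2 a3 b14 a5
  row 2: b21 b22 a3 a4 a5
  row 3: a1 a2 a3 b34 b35
  row 4: b41 a2 b43 b44 a5
Rows 1 and 2 agree on Capacity; apply Capacity→FlightNo, Origin and equate their FlightNo, Origin entries.
Rows 1 and 3 agree on Capacity; apply Capacity→FlightNo, Origin and equate their FlightNo, Origin entries.
Rows 1 and 2 agree on FlightNo; apply FlightNo→DepTime and equate their DepTime entries.
Rows 1 and 2 agree on Capacity, FlightNo, Origin; apply Capacity, FlightNo, Origin→DepTime, Dest and equate their DepTime, Dest entries.
Row 1 is now all distinguished symbols — the join is lossless.

Yes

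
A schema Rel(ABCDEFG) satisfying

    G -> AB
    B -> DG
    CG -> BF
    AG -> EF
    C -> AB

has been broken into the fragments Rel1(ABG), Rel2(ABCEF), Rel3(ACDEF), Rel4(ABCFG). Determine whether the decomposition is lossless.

Yes

Chase test. Columns are ABCDEFG; row i has aⱼ where attribute j ∈ Reli, else bᵢⱼ.
Initial tableau (one row per fragment):
  row 1: a1 a2 b13 b14 b15 b16 a7
  row 2: a1 a2 a3 b24 a5 a6 b27
  row 3: a1 b32 a3 a4 a5 a6 b37
  row 4: a1 a2 a3 b44 b45 a6 a7
Rows 1 and 2 agree on B; apply B→DG and equate their DG entries.
Rows 1 and 4 agree on B; apply B→DG and equate their DG entries.
Rows 1 and 2 agree on AG; apply AG→EF and equate their EF entries.
Rows 1 and 4 agree on AG; apply AG→EF and equate their EF entries.
Rows 2 and 3 agree on C; apply C→AB and equate their AB entries.
Rows 1 and 3 agree on B; apply B→DG and equate their DG entries.
Row 2 is now all distinguished symbols — the join is lossless.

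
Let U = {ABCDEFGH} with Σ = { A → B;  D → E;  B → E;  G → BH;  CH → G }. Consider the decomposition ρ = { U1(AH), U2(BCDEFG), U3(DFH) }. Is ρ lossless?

No

Chase test. Columns are ABCDEFGH; row i has aⱼ where attribute j ∈ Ui, else bᵢⱼ.
Initial tableau (one row per fragment):
  row 1: a1 b12 b13 b14 b15 b16 b17 a8
  row 2: b21 a2 a3 a4 a5 a6 a7 b28
  row 3: b31 b32 b33 a4 b35 a6 b37 a8
Rows 2 and 3 agree on D; apply D→E and equate their E entries.
No row becomes fully distinguished — the join is lossy.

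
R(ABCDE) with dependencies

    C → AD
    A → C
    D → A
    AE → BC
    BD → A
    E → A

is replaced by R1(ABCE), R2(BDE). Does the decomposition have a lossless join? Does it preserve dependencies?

lossless but not dependency-preserving

Lossless test: (BE)⁺ = {ABCDE}, which contains all of one fragment — lossless.
Dependency preservation: the restricted closure of {C} across the fragments never reaches {AD}, so C → AD cannot be enforced without a join — not preserved.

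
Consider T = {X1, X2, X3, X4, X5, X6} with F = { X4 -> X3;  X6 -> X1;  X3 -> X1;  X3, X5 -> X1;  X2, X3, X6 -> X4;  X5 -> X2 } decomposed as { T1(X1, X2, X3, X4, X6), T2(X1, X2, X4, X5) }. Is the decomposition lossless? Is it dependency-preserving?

Lossless test: (X1, X2, X4)⁺ = {X1, X2, X3, X4}, which is a superkey of neither fragment — lossy.
Dependency preservation: X3, X5 → X1 is not contained in any single fragment, but the restricted closure of its left-hand side across the fragments still reaches the right-hand side; the remaining FDs each lie inside some fragment. All dependencies are preserved.

lossy but dependency-preserving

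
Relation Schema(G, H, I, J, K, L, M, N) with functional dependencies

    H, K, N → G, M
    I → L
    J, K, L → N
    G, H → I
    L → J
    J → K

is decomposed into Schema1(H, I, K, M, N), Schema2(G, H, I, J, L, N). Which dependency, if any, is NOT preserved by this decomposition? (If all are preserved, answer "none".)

Check J → K: no single fragment contains all of {J, K}, and the restricted closure of {J} across the fragments never reaches {K}.
H, K, N → G, M is preserved.
I → L is preserved.
J, K, L → N is preserved.
G, H → I is preserved.
L → J is preserved.

J → K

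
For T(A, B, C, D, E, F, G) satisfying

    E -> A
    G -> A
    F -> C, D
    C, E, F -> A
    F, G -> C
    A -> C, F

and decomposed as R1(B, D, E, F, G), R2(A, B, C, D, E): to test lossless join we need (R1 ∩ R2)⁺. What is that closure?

R1 ∩ R2 = {B, D, E}.
E → A applies, adding A
A → C, F applies, adding C, F
Closure: {A, B, C, D, E, F}.

A, B, C, D, E, F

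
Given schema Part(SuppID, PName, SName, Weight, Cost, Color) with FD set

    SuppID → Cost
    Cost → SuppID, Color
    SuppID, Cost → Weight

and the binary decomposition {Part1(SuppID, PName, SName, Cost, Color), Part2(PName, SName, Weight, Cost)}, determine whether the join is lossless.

Yes

Common attributes: Part1 ∩ Part2 = {PName, SName, Cost}.
Closure of {PName, SName, Cost}: Cost → SuppID, Color applies, adding SuppID, Color; SuppID, Cost → Weight applies, adding Weight. So (PName, SName, Cost)⁺ = {SuppID, PName, SName, Weight, Cost, Color}.
This closure contains every attribute of Part1, so Part1 ∩ Part2 → Part1. The join is lossless.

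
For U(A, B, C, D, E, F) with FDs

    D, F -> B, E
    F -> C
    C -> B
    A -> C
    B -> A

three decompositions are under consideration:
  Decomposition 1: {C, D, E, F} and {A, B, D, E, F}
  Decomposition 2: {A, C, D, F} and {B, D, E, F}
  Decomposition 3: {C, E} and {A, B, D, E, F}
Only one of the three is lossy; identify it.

Decomposition 3

Decomposition 1: common = {D, E, F}, closure = {A, B, C, D, E, F} → lossless.
Decomposition 2: common = {D, F}, closure = {A, B, C, D, E, F} → lossless.
Decomposition 3: common = {E}, closure = {E} → lossy.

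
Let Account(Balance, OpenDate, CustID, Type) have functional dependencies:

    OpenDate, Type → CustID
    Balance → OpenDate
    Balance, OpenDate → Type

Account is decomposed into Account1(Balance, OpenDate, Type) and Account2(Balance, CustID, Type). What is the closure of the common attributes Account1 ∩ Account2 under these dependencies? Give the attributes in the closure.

Account1 ∩ Account2 = {Balance, Type}.
Balance → OpenDate applies, adding OpenDate
OpenDate, Type → CustID applies, adding CustID
Closure: {Balance, OpenDate, CustID, Type}.

Balance, OpenDate, CustID, Type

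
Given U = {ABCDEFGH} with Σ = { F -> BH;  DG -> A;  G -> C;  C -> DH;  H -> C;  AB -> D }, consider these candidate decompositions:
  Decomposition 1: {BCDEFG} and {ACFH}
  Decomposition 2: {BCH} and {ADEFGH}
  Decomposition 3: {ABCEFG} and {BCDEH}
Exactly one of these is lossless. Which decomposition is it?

Decomposition 1: common = {CF}, closure = {BCDFH} → lossy.
Decomposition 2: common = {H}, closure = {CDH} → lossy.
Decomposition 3: common = {BCE}, closure = {BCDEH} → lossless.

Decomposition 3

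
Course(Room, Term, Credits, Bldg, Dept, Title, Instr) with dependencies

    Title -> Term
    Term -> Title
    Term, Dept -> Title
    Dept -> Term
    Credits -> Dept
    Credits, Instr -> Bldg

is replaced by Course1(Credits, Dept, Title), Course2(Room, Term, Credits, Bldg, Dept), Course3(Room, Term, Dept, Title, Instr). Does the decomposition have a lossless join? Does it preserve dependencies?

Lossless test (chase): Rows 1 and 3 agree on Title; apply Title→Term and equate their Term entries. Rows 1 and 2 agree on Term; apply Term→Title and equate their Title entries. No row becomes fully distinguished — the join is lossy.
Dependency preservation: the restricted closure of {Credits, Instr} across the fragments never reaches {Bldg}, so Credits, Instr → Bldg cannot be enforced without a join — not preserved.

lossy and not dependency-preserving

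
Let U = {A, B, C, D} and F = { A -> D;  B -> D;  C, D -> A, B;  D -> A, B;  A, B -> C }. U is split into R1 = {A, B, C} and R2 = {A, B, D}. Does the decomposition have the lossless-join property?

Yes

Common attributes: R1 ∩ R2 = {A, B}.
Closure of {A, B}: A → D applies, adding D; A, B → C applies, adding C. So (A, B)⁺ = {A, B, C, D}.
This closure contains every attribute of R1, so R1 ∩ R2 → R1. The join is lossless.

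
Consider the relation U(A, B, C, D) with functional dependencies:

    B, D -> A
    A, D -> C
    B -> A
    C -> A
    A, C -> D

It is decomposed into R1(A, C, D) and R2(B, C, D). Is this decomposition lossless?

Yes

Common attributes: R1 ∩ R2 = {C, D}.
Closure of {C, D}: C → A applies, adding A. So (C, D)⁺ = {A, C, D}.
This closure contains every attribute of R1, so R1 ∩ R2 → R1. The join is lossless.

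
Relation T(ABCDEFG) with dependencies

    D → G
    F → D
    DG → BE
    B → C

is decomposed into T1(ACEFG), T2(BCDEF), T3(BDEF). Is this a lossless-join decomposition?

Yes

Chase test. Columns are ABCDEFG; row i has aⱼ where attribute j ∈ Ti, else bᵢⱼ.
Initial tableau (one row per fragment):
  row 1: a1 b12 a3 b14 a5 a6 a7
  row 2: b21 a2 a3 a4 a5 a6 b27
  row 3: b31 a2 b33 a4 a5 a6 b37
Rows 2 and 3 agree on D; apply D→G and equate their G entries.
Rows 1 and 2 agree on F; apply F→D and equate their D entries.
Rows 2 and 3 agree on B; apply B→C and equate their C entries.
Rows 1 and 2 agree on D; apply D→G and equate their G entries.
Rows 1 and 2 agree on DG; apply DG→BE and equate their BE entries.
Row 1 is now all distinguished symbols — the join is lossless.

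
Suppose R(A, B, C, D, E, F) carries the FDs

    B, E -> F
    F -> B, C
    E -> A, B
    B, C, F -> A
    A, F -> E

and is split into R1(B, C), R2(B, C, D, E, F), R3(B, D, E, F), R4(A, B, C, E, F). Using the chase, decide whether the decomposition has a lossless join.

Chase test. Columns are A, B, C, D, E, F; row i has aⱼ where attribute j ∈ Ri, else bᵢⱼ.
Initial tableau (one row per fragment):
  row 1: b11 a2 a3 b14 b15 b16
  row 2: b21 a2 a3 a4 a5 a6
  row 3: b31 a2 b33 a4 a5 a6
  row 4: a1 a2 a3 b44 a5 a6
Rows 2 and 3 agree on F; apply F→B, C and equate their B, C entries.
Rows 2 and 3 agree on E; apply E→A, B and equate their A, B entries.
Rows 2 and 4 agree on E; apply E→A, B and equate their A, B entries.
Row 2 is now all distinguished symbols — the join is lossless.

Yes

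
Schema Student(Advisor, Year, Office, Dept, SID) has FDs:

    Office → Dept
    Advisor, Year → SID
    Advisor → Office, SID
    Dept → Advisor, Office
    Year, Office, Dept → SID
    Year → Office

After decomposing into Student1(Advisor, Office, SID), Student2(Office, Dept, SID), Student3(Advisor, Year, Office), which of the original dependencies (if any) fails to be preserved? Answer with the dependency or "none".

none

Office → Dept lies within Student2.
Advisor, Year → SID: restricted closure across fragments reaches SID.
Advisor → Office, SID lies within Student1.
Dept → Advisor, Office: restricted closure across fragments reaches Advisor, Office.
Year, Office, Dept → SID: restricted closure across fragments reaches SID.
Year → Office lies within Student3.
Every dependency is enforceable on the fragments, so the decomposition is dependency-preserving.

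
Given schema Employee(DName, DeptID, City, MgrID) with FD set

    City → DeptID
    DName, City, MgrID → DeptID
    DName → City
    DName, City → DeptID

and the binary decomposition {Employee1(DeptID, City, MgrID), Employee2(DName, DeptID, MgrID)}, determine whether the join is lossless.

No

Common attributes: Employee1 ∩ Employee2 = {DeptID, MgrID}.
No dependency enlarges {DeptID, MgrID}, so (DeptID, MgrID)⁺ = {DeptID, MgrID}.
The closure contains neither all of Employee1 = {DeptID, City, MgrID} nor all of Employee2 = {DName, DeptID, MgrID}, so the common attributes are not a superkey of either fragment. The join is lossy.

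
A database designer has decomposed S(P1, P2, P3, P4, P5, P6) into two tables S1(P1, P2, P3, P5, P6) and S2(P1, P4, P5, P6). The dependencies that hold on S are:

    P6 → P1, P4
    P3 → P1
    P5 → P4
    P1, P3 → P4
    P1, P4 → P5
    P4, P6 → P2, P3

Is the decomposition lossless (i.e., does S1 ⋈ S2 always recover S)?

Yes

Common attributes: S1 ∩ S2 = {P1, P5, P6}.
Closure of {P1, P5, P6}: P6 → P1, P4 applies, adding P4; P4, P6 → P2, P3 applies, adding P2, P3. So (P1, P5, P6)⁺ = {P1, P2, P3, P4, P5, P6}.
This closure contains every attribute of S1, so S1 ∩ S2 → S1. The join is lossless.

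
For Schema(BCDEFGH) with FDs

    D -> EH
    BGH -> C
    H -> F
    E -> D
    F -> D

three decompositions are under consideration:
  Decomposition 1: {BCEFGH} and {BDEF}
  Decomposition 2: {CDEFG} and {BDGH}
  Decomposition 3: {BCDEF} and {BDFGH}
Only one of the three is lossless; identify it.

Decomposition 1: common = {BEF}, closure = {BDEFH} → lossless.
Decomposition 2: common = {DG}, closure = {DEFGH} → lossy.
Decomposition 3: common = {BDF}, closure = {BDEFH} → lossy.

Decomposition 1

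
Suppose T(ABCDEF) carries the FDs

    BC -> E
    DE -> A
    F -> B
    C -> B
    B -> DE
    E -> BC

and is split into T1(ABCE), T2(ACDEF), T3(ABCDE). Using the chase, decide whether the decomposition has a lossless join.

Yes

Chase test. Columns are ABCDEF; row i has aⱼ where attribute j ∈ Ti, else bᵢⱼ.
Initial tableau (one row per fragment):
  row 1: a1 a2 a3 b14 a5 b16
  row 2: a1 b22 a3 a4 a5 a6
  row 3: a1 a2 a3 a4 a5 b36
Rows 1 and 2 agree on C; apply C→B and equate their B entries.
Rows 1 and 2 agree on B; apply B→DE and equate their DE entries.
Row 2 is now all distinguished symbols — the join is lossless.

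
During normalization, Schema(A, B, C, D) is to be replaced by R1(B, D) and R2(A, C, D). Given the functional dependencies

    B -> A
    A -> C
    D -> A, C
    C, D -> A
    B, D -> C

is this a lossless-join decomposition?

Common attributes: R1 ∩ R2 = {D}.
Closure of {D}: D → A, C applies, adding A, C. So (D)⁺ = {A, C, D}.
This closure contains every attribute of R2, so R1 ∩ R2 → R2. The join is lossless.

Yes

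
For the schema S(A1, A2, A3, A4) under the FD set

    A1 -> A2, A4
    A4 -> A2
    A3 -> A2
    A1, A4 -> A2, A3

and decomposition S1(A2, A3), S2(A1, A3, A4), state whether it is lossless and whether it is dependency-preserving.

lossless but not dependency-preserving

Lossless test: (A3)⁺ = {A2, A3}, which contains all of one fragment — lossless.
Dependency preservation: the restricted closure of {A4} across the fragments never reaches {A2}, so A4 → A2 cannot be enforced without a join — not preserved.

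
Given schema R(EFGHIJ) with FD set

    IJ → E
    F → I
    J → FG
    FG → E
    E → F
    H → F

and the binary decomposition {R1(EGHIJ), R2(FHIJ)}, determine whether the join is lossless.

Common attributes: R1 ∩ R2 = {HIJ}.
Closure of {HIJ}: IJ → E applies, adding E; J → FG applies, adding FG. So (HIJ)⁺ = {EFGHIJ}.
This closure contains every attribute of R1, so R1 ∩ R2 → R1. The join is lossless.

Yes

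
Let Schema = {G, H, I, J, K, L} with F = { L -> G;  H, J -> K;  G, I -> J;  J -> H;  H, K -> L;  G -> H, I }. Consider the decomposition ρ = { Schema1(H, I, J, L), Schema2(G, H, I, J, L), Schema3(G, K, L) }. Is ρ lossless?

Chase test. Columns are G, H, I, J, K, L; row i has aⱼ where attribute j ∈ Schemai, else bᵢⱼ.
Initial tableau (one row per fragment):
  row 1: b11 a2 a3 a4 b15 a6
  row 2: a1 a2 a3 a4 b25 a6
  row 3: a1 b32 b33 b34 a5 a6
Rows 1 and 2 agree on L; apply L→G and equate their G entries.
Rows 1 and 2 agree on H, J; apply H, J→K and equate their K entries.
Rows 1 and 3 agree on G; apply G→H, I and equate their H, I entries.
Rows 1 and 3 agree on G, I; apply G, I→J and equate their J entries.
Rows 1 and 3 agree on H, J; apply H, J→K and equate their K entries.
Row 1 is now all distinguished symbols — the join is lossless.

Yes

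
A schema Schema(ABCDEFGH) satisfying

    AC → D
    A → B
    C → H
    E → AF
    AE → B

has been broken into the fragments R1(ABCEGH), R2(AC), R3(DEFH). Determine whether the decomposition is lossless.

No

Chase test. Columns are ABCDEFGH; row i has aⱼ where attribute j ∈ Ri, else bᵢⱼ.
Initial tableau (one row per fragment):
  row 1: a1 a2 a3 b14 a5 b16 a7 a8
  row 2: a1 b22 a3 b24 b25 b26 b27 b28
  row 3: b31 b32 b33 a4 a5 a6 b37 a8
Rows 1 and 2 agree on AC; apply AC→D and equate their D entries.
Rows 1 and 2 agree on A; apply A→B and equate their B entries.
Rows 1 and 2 agree on C; apply C→H and equate their H entries.
Rows 1 and 3 agree on E; apply E→AF and equate their AF entries.
Rows 1 and 3 agree on AE; apply AE→B and equate their B entries.
No row becomes fully distinguished — the join is lossy.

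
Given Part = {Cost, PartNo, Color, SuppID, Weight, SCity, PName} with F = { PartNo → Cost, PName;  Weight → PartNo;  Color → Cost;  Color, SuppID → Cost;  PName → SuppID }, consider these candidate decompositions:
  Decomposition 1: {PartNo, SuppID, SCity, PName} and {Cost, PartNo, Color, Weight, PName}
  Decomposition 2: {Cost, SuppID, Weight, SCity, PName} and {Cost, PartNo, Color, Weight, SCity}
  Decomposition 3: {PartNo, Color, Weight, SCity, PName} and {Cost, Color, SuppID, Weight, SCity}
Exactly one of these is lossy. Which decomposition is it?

Decomposition 1

Decomposition 1: common = {PartNo, PName}, closure = {Cost, PartNo, SuppID, PName} → lossy.
Decomposition 2: common = {Cost, Weight, SCity}, closure = {Cost, PartNo, SuppID, Weight, SCity, PName} → lossless.
Decomposition 3: common = {Color, Weight, SCity}, closure = {Cost, PartNo, Color, SuppID, Weight, SCity, PName} → lossless.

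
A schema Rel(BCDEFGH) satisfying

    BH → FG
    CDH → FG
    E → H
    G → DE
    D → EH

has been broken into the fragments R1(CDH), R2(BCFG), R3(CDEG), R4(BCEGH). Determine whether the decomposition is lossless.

Chase test. Columns are BCDEFGH; row i has aⱼ where attribute j ∈ Ri, else bᵢⱼ.
Initial tableau (one row per fragment):
  row 1: b11 a2 a3 b14 b15 b16 a7
  row 2: a1 a2 b23 b24 a5 a6 b27
  row 3: b31 a2 a3 a4 b35 a6 b37
  row 4: a1 a2 b43 a4 b45 a6 a7
Rows 3 and 4 agree on E; apply E→H and equate their H entries.
Rows 2 and 3 agree on G; apply G→DE and equate their DE entries.
Rows 2 and 4 agree on G; apply G→DE and equate their DE entries.
Rows 1 and 2 agree on D; apply D→EH and equate their EH entries.
Rows 2 and 4 agree on BH; apply BH→FG and equate their FG entries.
Rows 1 and 2 agree on CDH; apply CDH→FG and equate their FG entries.
Rows 1 and 3 agree on CDH; apply CDH→FG and equate their FG entries.
Row 2 is now all distinguished symbols — the join is lossless.

Yes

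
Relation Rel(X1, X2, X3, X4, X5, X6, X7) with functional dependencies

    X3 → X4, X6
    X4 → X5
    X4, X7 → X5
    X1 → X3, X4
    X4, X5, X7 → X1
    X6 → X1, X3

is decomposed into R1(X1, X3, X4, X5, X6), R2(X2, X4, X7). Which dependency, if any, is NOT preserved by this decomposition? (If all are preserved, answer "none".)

X4, X5, X7 → X1

Check X4, X5, X7 → X1: no single fragment contains all of {X1, X4, X5, X7}, and the restricted closure of {X4, X5, X7} across the fragments never reaches {X1}.
X3 → X4, X6 is preserved.
X4 → X5 is preserved.
X4, X7 → X5 is preserved.
X1 → X3, X4 is preserved.
X6 → X1, X3 is preserved.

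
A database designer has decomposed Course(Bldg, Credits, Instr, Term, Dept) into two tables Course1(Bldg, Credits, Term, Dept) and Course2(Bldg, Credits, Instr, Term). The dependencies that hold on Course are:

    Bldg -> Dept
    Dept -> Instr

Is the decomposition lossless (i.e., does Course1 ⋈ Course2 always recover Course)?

Yes

Common attributes: Course1 ∩ Course2 = {Bldg, Credits, Term}.
Closure of {Bldg, Credits, Term}: Bldg → Dept applies, adding Dept; Dept → Instr applies, adding Instr. So (Bldg, Credits, Term)⁺ = {Bldg, Credits, Instr, Term, Dept}.
This closure contains every attribute of Course1, so Course1 ∩ Course2 → Course1. The join is lossless.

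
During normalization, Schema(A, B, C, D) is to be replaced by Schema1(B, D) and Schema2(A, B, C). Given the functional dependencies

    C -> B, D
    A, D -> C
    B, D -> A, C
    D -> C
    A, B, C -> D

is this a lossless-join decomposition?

No

Common attributes: Schema1 ∩ Schema2 = {B}.
No dependency enlarges {B}, so (B)⁺ = {B}.
The closure contains neither all of Schema1 = {B, D} nor all of Schema2 = {A, B, C}, so the common attributes are not a superkey of either fragment. The join is lossy.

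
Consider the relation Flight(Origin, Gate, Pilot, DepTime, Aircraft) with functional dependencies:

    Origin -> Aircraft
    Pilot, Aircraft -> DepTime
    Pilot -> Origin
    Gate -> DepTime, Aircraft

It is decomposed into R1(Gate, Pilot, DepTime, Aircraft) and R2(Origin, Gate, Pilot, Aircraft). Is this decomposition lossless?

Yes

Common attributes: R1 ∩ R2 = {Gate, Pilot, Aircraft}.
Closure of {Gate, Pilot, Aircraft}: Pilot, Aircraft → DepTime applies, adding DepTime; Pilot → Origin applies, adding Origin. So (Gate, Pilot, Aircraft)⁺ = {Origin, Gate, Pilot, DepTime, Aircraft}.
This closure contains every attribute of R1, so R1 ∩ R2 → R1. The join is lossless.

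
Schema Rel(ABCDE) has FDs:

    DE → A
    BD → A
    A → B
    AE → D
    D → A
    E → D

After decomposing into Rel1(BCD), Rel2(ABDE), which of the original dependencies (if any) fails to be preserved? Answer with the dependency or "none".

DE → A lies within Rel2.
BD → A lies within Rel2.
A → B lies within Rel2.
AE → D lies within Rel2.
D → A lies within Rel2.
E → D lies within Rel2.
Every dependency is enforceable on the fragments, so the decomposition is dependency-preserving.

none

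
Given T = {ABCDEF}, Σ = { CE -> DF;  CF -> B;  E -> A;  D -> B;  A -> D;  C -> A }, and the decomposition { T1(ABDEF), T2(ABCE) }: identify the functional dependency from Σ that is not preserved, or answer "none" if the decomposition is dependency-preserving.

CE -> DF

Check CE → DF: no single fragment contains all of {CDEF}, and the restricted closure of {CE} across the fragments never reaches {DF}.
CF → B is preserved.
E → A is preserved.
D → B is preserved.
A → D is preserved.
C → A is preserved.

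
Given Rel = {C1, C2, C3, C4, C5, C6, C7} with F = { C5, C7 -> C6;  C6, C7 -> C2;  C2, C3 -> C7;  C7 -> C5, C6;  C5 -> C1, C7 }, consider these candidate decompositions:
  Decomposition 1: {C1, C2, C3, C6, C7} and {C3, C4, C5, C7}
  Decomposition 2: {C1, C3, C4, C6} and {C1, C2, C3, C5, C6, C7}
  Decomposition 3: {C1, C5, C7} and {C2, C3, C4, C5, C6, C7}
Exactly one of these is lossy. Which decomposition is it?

Decomposition 1: common = {C3, C7}, closure = {C1, C2, C3, C5, C6, C7} → lossless.
Decomposition 2: common = {C1, C3, C6}, closure = {C1, C3, C6} → lossy.
Decomposition 3: common = {C5, C7}, closure = {C1, C2, C5, C6, C7} → lossless.

Decomposition 2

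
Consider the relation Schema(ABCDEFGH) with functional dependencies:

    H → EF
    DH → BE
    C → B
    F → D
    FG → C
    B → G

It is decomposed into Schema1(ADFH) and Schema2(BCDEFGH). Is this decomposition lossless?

Common attributes: Schema1 ∩ Schema2 = {DFH}.
Closure of {DFH}: H → EF applies, adding E; DH → BE applies, adding B; B → G applies, adding G; FG → C applies, adding C. So (DFH)⁺ = {BCDEFGH}.
This closure contains every attribute of Schema2, so Schema1 ∩ Schema2 → Schema2. The join is lossless.

Yes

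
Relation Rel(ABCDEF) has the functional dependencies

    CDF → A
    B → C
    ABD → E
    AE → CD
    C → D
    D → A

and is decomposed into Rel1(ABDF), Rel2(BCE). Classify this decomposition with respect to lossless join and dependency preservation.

lossless but not dependency-preserving

Lossless test: (B)⁺ = {ABCDE}, which contains all of one fragment — lossless.
Dependency preservation: the restricted closure of {AE} across the fragments never reaches {CD}, so AE → CD cannot be enforced without a join — not preserved.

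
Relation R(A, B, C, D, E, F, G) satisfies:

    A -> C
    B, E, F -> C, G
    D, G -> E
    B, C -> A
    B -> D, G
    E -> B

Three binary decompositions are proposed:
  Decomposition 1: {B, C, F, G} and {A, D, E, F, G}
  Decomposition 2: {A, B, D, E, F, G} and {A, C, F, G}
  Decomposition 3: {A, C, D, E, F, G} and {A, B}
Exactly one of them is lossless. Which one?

Decomposition 1: common = {F, G}, closure = {F, G} → lossy.
Decomposition 2: common = {A, F, G}, closure = {A, C, F, G} → lossless.
Decomposition 3: common = {A}, closure = {A, C} → lossy.

Decomposition 2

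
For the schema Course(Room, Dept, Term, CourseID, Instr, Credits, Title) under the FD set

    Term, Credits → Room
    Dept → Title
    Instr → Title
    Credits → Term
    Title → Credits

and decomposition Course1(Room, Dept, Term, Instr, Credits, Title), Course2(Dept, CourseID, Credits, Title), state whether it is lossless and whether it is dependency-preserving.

Lossless test: (Dept, Credits, Title)⁺ = {Room, Dept, Term, Credits, Title}, which is a superkey of neither fragment — lossy.
Dependency preservation: every FD's attributes lie within a single fragment, so each can be enforced locally — preserved.

lossy but dependency-preserving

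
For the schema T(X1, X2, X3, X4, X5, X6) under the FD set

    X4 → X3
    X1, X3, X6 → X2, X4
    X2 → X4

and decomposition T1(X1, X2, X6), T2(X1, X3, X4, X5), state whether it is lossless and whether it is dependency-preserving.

Lossless test: (X1)⁺ = {X1}, which is a superkey of neither fragment — lossy.
Dependency preservation: the restricted closure of {X1, X3, X6} across the fragments never reaches {X2, X4}, so X1, X3, X6 → X2, X4 cannot be enforced without a join — not preserved.

lossy and not dependency-preserving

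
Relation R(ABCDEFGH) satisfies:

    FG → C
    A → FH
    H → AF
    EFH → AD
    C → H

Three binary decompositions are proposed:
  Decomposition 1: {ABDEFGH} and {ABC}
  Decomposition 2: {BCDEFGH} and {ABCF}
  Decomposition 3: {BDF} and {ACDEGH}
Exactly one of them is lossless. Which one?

Decomposition 2

Decomposition 1: common = {AB}, closure = {ABFH} → lossy.
Decomposition 2: common = {BCF}, closure = {ABCFH} → lossless.
Decomposition 3: common = {D}, closure = {D} → lossy.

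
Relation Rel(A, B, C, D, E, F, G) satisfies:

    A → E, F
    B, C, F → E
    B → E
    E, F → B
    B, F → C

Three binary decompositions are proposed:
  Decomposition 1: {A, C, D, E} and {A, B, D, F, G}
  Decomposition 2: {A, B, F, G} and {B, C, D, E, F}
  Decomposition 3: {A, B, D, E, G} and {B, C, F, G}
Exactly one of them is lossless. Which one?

Decomposition 1: common = {A, D}, closure = {A, B, C, D, E, F} → lossless.
Decomposition 2: common = {B, F}, closure = {B, C, E, F} → lossy.
Decomposition 3: common = {B, G}, closure = {B, E, G} → lossy.

Decomposition 1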